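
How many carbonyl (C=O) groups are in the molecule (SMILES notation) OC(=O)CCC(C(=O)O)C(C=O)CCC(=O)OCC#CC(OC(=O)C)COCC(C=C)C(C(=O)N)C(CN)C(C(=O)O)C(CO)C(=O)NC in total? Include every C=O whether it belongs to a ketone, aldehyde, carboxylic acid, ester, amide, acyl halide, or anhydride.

8

HOOC: carboxylic acid, 1 C=O (running total 1).
CH(COOH): carboxylic acid, 1 C=O (running total 2).
CH(CHO): aldehyde, 1 C=O (running total 3).
CH2COOCH2: ester, 1 C=O (running total 4).
CH(OCOCH3): ester, 1 C=O (running total 5).
CH(CONH2): amide, 1 C=O (running total 6).
CH(COOH): carboxylic acid, 1 C=O (running total 7).
CONHCH3: amide, 1 C=O (running total 8).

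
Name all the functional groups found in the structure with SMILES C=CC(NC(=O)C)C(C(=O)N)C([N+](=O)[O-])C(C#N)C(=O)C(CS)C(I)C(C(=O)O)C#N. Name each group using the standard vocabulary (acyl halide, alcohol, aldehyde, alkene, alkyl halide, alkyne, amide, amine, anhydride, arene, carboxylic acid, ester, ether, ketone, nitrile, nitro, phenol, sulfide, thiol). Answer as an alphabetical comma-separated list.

C=C double bond → alkene.
pendant –NHC(=O)CH3: N bonded to a carbonyl → amide (not amine).
pendant –CONH2: carbonyl C bonded to C and N → amide.
–NO2 on an sp³ carbon → nitro (the N=O is not a carbonyl).
pendant –C≡N: nitrile.
–C(=O)– with carbon on both sides → ketone.
pendant –CH2SH → thiol.
halogen on an sp³ carbon → alkyl halide.
pendant –COOH: carbonyl C bonded to C and –OH → carboxylic acid.
–C≡N: carbon triple-bonded to nitrogen → nitrile.

alkene, alkyl halide, amide, carboxylic acid, ketone, nitrile, nitro, thiol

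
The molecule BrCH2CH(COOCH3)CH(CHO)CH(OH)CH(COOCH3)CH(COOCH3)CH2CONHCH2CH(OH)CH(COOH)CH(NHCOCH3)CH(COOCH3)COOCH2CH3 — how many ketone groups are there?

0

halogen on an sp³ carbon → alkyl halide.
pendant –COOCH3: carbonyl C bonded to C and –OCH3 → ester.
pendant –CHO: carbonyl C bonded to C and H → aldehyde.
–OH on an sp³ carbon → alcohol (secondary).
pendant –COOCH3: carbonyl C bonded to C and –OCH3 → ester.
pendant –COOCH3: carbonyl C bonded to C and –OCH3 → ester.
–C(=O)–N– linkage → amide (the N is not an amine).
–OH on an sp³ carbon → alcohol (secondary).
pendant –COOH: carbonyl C bonded to C and –OH → carboxylic acid.
pendant –NHC(=O)CH3: N bonded to a carbonyl → amide (not amine).
pendant –COOCH3: carbonyl C bonded to C and –OCH3 → ester.
–C(=O)OCH2CH3: carbonyl C bonded to C and to –OEt → ester.
No segment is a ketone: CH(COOCH3) is ester, not ketone; CH(CHO) is aldehyde, not ketone; CH(COOCH3) is ester, not ketone. → 0.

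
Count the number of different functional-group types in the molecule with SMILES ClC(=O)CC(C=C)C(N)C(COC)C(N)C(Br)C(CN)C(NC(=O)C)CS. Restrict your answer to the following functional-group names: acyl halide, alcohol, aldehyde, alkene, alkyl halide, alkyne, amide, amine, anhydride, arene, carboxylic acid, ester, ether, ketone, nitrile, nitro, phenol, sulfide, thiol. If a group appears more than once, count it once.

Reading the structure from left to right:
  ClCO: –C(=O)Cl: carbonyl C bonded to C and to a halogen → acyl halide (not alkyl halide).
  CH(CH=CH2): pendant –CH=CH2: C=C double bond → alkene.
  CH(NH2): –NH2 on an sp³ carbon with no adjacent C=O → amine.
  CH(CH2OCH3): pendant –CH2OCH3: C–O–C linkage → ether.
  CH(NH2): –NH2 on an sp³ carbon with no adjacent C=O → amine.
  CH(Br): halogen on an sp³ carbon → alkyl halide.
  CH(CH2NH2): pendant –CH2NH2: N on sp³ C, no adjacent C=O → amine.
  CH(NHCOCH3): pendant –NHC(=O)CH3: N bonded to a carbonyl → amide (not amine).
  CH2SH: –SH on an sp³ carbon → thiol.
Distinct types present: acyl halide, alkene, alkyl halide, amide, amine, ether, thiol.

7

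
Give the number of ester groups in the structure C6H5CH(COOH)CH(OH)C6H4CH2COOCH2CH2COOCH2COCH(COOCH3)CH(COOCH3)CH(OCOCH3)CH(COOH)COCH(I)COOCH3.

6

C6H5– phenyl ring → arene.
pendant –COOH: carbonyl C bonded to C and –OH → carboxylic acid.
–OH on an sp³ carbon → alcohol (secondary).
para-disubstituted benzene ring → arene.
–C(=O)–O–C with C on the carbonyl side → ester.
–C(=O)–O–C with C on the carbonyl side → ester.
–C(=O)– with carbon on both sides → ketone.
pendant –COOCH3: carbonyl C bonded to C and –OCH3 → ester.
pendant –COOCH3: carbonyl C bonded to C and –OCH3 → ester.
pendant –OC(=O)CH3: an acyloxy group → ester.
pendant –COOH: carbonyl C bonded to C and –OH → carboxylic acid.
–C(=O)– with carbon on both sides → ketone.
halogen on an sp³ carbon → alkyl halide.
–C(=O)OCH3: carbonyl C bonded to C and to –OCH3 → ester (not ketone + ether).
Ester appears at: CH2COOCH2, CH2COOCH2, CH(COOCH3), CH(COOCH3), CH(OCOCH3), COOCH3 → 6.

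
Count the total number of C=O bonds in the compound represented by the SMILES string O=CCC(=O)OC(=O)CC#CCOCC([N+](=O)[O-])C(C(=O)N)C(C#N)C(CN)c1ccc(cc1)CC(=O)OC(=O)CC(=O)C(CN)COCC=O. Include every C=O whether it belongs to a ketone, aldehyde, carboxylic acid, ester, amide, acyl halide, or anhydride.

OHC: aldehyde, 1 C=O (running total 1).
CH2CO-O-COCH2: anhydride, 2 C=O (running total 3).
CH(CONH2): amide, 1 C=O (running total 4).
CH2CO-O-COCH2: anhydride, 2 C=O (running total 6).
CO: ketone, 1 C=O (running total 7).
CHO: aldehyde, 1 C=O (running total 8).

8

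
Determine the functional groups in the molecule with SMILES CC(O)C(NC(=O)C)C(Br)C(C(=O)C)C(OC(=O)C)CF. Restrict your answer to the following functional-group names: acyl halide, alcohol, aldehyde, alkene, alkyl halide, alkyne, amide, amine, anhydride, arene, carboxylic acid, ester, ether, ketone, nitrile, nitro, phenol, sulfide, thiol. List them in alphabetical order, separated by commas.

alcohol, alkyl halide, amide, ester, ketone

–OH on an sp³ carbon → alcohol (secondary).
pendant –NHC(=O)CH3: N bonded to a carbonyl → amide (not amine).
halogen on an sp³ carbon → alkyl halide.
pendant –COCH3: carbonyl C bonded to two carbons → ketone.
pendant –OC(=O)CH3: an acyloxy group → ester.
halogen on an sp³ carbon → alkyl halide.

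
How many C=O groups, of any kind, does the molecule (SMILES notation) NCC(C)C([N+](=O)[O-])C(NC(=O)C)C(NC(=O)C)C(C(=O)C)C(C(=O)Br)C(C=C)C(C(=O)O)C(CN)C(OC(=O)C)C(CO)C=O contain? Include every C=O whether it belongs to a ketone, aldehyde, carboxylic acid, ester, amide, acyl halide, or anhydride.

7

CH(NHCOCH3): amide, 1 C=O (running total 1).
CH(NHCOCH3): amide, 1 C=O (running total 2).
CH(COCH3): ketone, 1 C=O (running total 3).
CH(COBr): acyl halide, 1 C=O (running total 4).
CH(COOH): carboxylic acid, 1 C=O (running total 5).
CH(OCOCH3): ester, 1 C=O (running total 6).
CHO: aldehyde, 1 C=O (running total 7).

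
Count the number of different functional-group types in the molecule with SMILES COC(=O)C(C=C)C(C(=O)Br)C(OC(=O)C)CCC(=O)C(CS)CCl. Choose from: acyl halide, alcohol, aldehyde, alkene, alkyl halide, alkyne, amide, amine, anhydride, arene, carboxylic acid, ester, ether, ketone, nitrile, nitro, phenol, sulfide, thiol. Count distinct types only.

6

CH3O–C(=O)–: carbonyl C bonded to C and to –OCH3 → ester (not ketone + ether).
pendant –CH=CH2: C=C double bond → alkene.
pendant –C(=O)X: carbonyl C bonded to C and halogen → acyl halide.
pendant –OC(=O)CH3: an acyloxy group → ester.
–C(=O)– with carbon on both sides → ketone.
pendant –CH2SH → thiol.
halogen on an sp³ carbon → alkyl halide.
Distinct types present: acyl halide, alkene, alkyl halide, ester, ketone, thiol.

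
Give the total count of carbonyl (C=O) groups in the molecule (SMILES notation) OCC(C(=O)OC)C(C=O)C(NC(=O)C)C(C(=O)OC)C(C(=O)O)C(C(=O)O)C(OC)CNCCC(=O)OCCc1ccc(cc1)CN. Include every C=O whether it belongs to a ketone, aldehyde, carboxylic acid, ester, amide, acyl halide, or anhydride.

7

CH(COOCH3): ester, 1 C=O (running total 1).
CH(CHO): aldehyde, 1 C=O (running total 2).
CH(NHCOCH3): amide, 1 C=O (running total 3).
CH(COOCH3): ester, 1 C=O (running total 4).
CH(COOH): carboxylic acid, 1 C=O (running total 5).
CH(COOH): carboxylic acid, 1 C=O (running total 6).
CH2COOCH2: ester, 1 C=O (running total 7).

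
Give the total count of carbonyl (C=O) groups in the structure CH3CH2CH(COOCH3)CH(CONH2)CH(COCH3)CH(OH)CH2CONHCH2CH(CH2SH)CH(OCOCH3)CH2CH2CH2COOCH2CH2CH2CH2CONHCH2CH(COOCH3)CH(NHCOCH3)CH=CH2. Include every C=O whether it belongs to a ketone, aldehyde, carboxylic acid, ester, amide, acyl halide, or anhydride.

9

CH(COOCH3): ester, 1 C=O (running total 1).
CH(CONH2): amide, 1 C=O (running total 2).
CH(COCH3): ketone, 1 C=O (running total 3).
CH2CONHCH2: amide, 1 C=O (running total 4).
CH(OCOCH3): ester, 1 C=O (running total 5).
CH2COOCH2: ester, 1 C=O (running total 6).
CH2CONHCH2: amide, 1 C=O (running total 7).
CH(COOCH3): ester, 1 C=O (running total 8).
CH(NHCOCH3): amide, 1 C=O (running total 9).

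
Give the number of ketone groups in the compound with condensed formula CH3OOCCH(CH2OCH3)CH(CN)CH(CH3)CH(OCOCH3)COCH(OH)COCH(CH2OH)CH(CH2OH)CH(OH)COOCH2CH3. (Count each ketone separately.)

Taking each segment in turn:
  CH3OOC: CH3O–C(=O)–: carbonyl C bonded to C and to –OCH3 → ester (not ketone + ether).
  CH(CH2OCH3): pendant –CH2OCH3: C–O–C linkage → ether.
  CH(CN): pendant –C≡N: nitrile.
  CH(OCOCH3): pendant –OC(=O)CH3: an acyloxy group → ester.
  CO: –C(=O)– with carbon on both sides → ketone.
  CH(OH): –OH on an sp³ carbon → alcohol (secondary).
  CO: –C(=O)– with carbon on both sides → ketone.
  CH(CH2OH): pendant –CH2OH on an sp³ backbone C → alcohol.
  CH(CH2OH): pendant –CH2OH on an sp³ backbone C → alcohol.
  CH(OH): –OH on an sp³ carbon → alcohol (secondary).
  COOCH2CH3: –C(=O)OCH2CH3: carbonyl C bonded to C and to –OEt → ester.
Ketone appears at: CO, CO → 2.

2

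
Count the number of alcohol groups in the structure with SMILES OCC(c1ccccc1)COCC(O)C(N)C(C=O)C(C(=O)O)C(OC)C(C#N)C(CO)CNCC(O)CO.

HO– on an sp³ carbon → alcohol.
pendant –C6H5: benzene ring → arene.
C–O–C with sp³ carbons on both sides and no adjacent C=O → ether.
–OH on an sp³ carbon → alcohol (secondary).
–NH2 on an sp³ carbon with no adjacent C=O → amine.
pendant –CHO: carbonyl C bonded to C and H → aldehyde.
pendant –COOH: carbonyl C bonded to C and –OH → carboxylic acid.
pendant –OCH3: C–O–C with sp³ C, no adjacent C=O → ether.
pendant –C≡N: nitrile.
pendant –CH2OH on an sp³ backbone C → alcohol.
C–N–C with sp³ carbons and no adjacent C=O → amine (secondary).
–OH on an sp³ carbon → alcohol (secondary).
–OH on an sp³ carbon → alcohol.
Alcohol appears at: HOCH2, CH(OH), CH(CH2OH), CH(OH), CH2OH → 5.

5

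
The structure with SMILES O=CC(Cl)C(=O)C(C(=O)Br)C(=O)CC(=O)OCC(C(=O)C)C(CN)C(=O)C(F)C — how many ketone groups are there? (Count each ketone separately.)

terminal –CHO: carbonyl C bonded to H and C → aldehyde.
halogen on an sp³ carbon → alkyl halide.
–C(=O)– with carbon on both sides → ketone.
pendant –C(=O)X: carbonyl C bonded to C and halogen → acyl halide.
–C(=O)– with carbon on both sides → ketone.
–C(=O)–O–C with C on the carbonyl side → ester.
pendant –COCH3: carbonyl C bonded to two carbons → ketone.
pendant –CH2NH2: N on sp³ C, no adjacent C=O → amine.
–C(=O)– with carbon on both sides → ketone.
halogen on an sp³ carbon → alkyl halide.
Ketone appears at: CO, CO, CH(COCH3), CO → 4.

4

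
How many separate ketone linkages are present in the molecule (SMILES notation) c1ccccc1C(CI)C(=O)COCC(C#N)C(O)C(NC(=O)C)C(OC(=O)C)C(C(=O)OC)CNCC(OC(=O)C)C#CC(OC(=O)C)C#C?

Reading the structure from left to right:
  C6H5: C6H5– phenyl ring → arene.
  CH(CH2I): pendant –CH2X: halogen on sp³ carbon → alkyl halide.
  CO: –C(=O)– with carbon on both sides → ketone.
  CH2OCH2: C–O–C with sp³ carbons on both sides and no adjacent C=O → ether.
  CH(CN): pendant –C≡N: nitrile.
  CH(OH): –OH on an sp³ carbon → alcohol (secondary).
  CH(NHCOCH3): pendant –NHC(=O)CH3: N bonded to a carbonyl → amide (not amine).
  CH(OCOCH3): pendant –OC(=O)CH3: an acyloxy group → ester.
  CH(COOCH3): pendant –COOCH3: carbonyl C bonded to C and –OCH3 → ester.
  CH2NHCH2: C–N–C with sp³ carbons and no adjacent C=O → amine (secondary).
  CH(OCOCH3): pendant –OC(=O)CH3: an acyloxy group → ester.
  C≡C: C≡C triple bond → alkyne.
  CH(OCOCH3): pendant –OC(=O)CH3: an acyloxy group → ester.
  C≡CH: C≡C triple bond → alkyne.
Ketone appears at: CO → 1.

1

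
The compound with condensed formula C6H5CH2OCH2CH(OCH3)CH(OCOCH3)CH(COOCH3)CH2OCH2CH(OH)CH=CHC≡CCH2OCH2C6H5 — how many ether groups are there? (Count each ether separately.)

4

Working along the chain:
  C6H5: C6H5– phenyl ring → arene.
  CH2OCH2: C–O–C with sp³ carbons on both sides and no adjacent C=O → ether.
  CH(OCH3): pendant –OCH3: C–O–C with sp³ C, no adjacent C=O → ether.
  CH(OCOCH3): pendant –OC(=O)CH3: an acyloxy group → ester.
  CH(COOCH3): pendant –COOCH3: carbonyl C bonded to C and –OCH3 → ester.
  CH2OCH2: C–O–C with sp³ carbons on both sides and no adjacent C=O → ether.
  CH(OH): –OH on an sp³ carbon → alcohol (secondary).
  CH=CH: C=C double bond → alkene.
  C≡C: C≡C triple bond → alkyne.
  CH2OCH2: C–O–C with sp³ carbons on both sides and no adjacent C=O → ether.
  C6H5: –C6H5 phenyl ring → arene.
Ether appears at: CH2OCH2, CH(OCH3), CH2OCH2, CH2OCH2 → 4.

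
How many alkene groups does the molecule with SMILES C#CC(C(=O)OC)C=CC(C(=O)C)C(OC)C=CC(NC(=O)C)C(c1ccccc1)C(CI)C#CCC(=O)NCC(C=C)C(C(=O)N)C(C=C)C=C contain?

C≡C triple bond → alkyne.
pendant –COOCH3: carbonyl C bonded to C and –OCH3 → ester.
C=C double bond → alkene.
pendant –COCH3: carbonyl C bonded to two carbons → ketone.
pendant –OCH3: C–O–C with sp³ C, no adjacent C=O → ether.
C=C double bond → alkene.
pendant –NHC(=O)CH3: N bonded to a carbonyl → amide (not amine).
pendant –C6H5: benzene ring → arene.
pendant –CH2X: halogen on sp³ carbon → alkyl halide.
C≡C triple bond → alkyne.
–C(=O)–N– linkage → amide (the N is not an amine).
pendant –CH=CH2: C=C double bond → alkene.
pendant –CONH2: carbonyl C bonded to C and N → amide.
pendant –CH=CH2: C=C double bond → alkene.
C=C double bond → alkene.
Alkene appears at: CH=CH, CH=CH, CH(CH=CH2), CH(CH=CH2), CH=CH2 → 5.

5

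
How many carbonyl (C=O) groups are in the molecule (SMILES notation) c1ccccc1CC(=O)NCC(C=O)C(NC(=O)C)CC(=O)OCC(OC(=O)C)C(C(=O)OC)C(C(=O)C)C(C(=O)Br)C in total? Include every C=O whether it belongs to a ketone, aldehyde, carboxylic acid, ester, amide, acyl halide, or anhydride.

CH2CONHCH2: amide, 1 C=O (running total 1).
CH(CHO): aldehyde, 1 C=O (running total 2).
CH(NHCOCH3): amide, 1 C=O (running total 3).
CH2COOCH2: ester, 1 C=O (running total 4).
CH(OCOCH3): ester, 1 C=O (running total 5).
CH(COOCH3): ester, 1 C=O (running total 6).
CH(COCH3): ketone, 1 C=O (running total 7).
CH(COBr): acyl halide, 1 C=O (running total 8).

8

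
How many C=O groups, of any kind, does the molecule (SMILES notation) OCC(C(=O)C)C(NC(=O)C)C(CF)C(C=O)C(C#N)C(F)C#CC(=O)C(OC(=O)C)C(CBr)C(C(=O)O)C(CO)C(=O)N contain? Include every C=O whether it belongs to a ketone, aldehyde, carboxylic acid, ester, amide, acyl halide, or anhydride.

CH(COCH3): ketone, 1 C=O (running total 1).
CH(NHCOCH3): amide, 1 C=O (running total 2).
CH(CHO): aldehyde, 1 C=O (running total 3).
CO: ketone, 1 C=O (running total 4).
CH(OCOCH3): ester, 1 C=O (running total 5).
CH(COOH): carboxylic acid, 1 C=O (running total 6).
CONH2: amide, 1 C=O (running total 7).

7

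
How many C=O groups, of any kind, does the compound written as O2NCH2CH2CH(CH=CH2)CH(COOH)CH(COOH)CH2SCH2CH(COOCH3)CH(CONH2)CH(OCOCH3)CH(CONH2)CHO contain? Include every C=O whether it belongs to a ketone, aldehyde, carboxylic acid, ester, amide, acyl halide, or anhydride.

CH(COOH): carboxylic acid, 1 C=O (running total 1).
CH(COOH): carboxylic acid, 1 C=O (running total 2).
CH(COOCH3): ester, 1 C=O (running total 3).
CH(CONH2): amide, 1 C=O (running total 4).
CH(OCOCH3): ester, 1 C=O (running total 5).
CH(CONH2): amide, 1 C=O (running total 6).
CHO: aldehyde, 1 C=O (running total 7).

7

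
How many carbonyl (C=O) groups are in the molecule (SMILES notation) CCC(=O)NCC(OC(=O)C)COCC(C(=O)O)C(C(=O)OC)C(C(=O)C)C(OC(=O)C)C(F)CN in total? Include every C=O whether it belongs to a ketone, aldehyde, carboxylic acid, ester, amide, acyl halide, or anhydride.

6

CH2CONHCH2: amide, 1 C=O (running total 1).
CH(OCOCH3): ester, 1 C=O (running total 2).
CH(COOH): carboxylic acid, 1 C=O (running total 3).
CH(COOCH3): ester, 1 C=O (running total 4).
CH(COCH3): ketone, 1 C=O (running total 5).
CH(OCOCH3): ester, 1 C=O (running total 6).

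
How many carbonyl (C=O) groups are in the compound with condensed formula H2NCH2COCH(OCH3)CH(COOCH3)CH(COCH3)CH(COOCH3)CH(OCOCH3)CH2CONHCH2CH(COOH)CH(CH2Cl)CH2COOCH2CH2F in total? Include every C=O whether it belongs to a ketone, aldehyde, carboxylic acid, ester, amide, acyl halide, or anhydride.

8

CO: ketone, 1 C=O (running total 1).
CH(COOCH3): ester, 1 C=O (running total 2).
CH(COCH3): ketone, 1 C=O (running total 3).
CH(COOCH3): ester, 1 C=O (running total 4).
CH(OCOCH3): ester, 1 C=O (running total 5).
CH2CONHCH2: amide, 1 C=O (running total 6).
CH(COOH): carboxylic acid, 1 C=O (running total 7).
CH2COOCH2: ester, 1 C=O (running total 8).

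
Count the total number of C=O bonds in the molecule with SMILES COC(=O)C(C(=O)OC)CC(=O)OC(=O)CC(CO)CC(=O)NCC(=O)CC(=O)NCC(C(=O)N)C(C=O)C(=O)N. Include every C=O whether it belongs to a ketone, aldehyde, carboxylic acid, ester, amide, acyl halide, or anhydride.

CH3OOC: ester, 1 C=O (running total 1).
CH(COOCH3): ester, 1 C=O (running total 2).
CH2CO-O-COCH2: anhydride, 2 C=O (running total 4).
CH2CONHCH2: amide, 1 C=O (running total 5).
CO: ketone, 1 C=O (running total 6).
CH2CONHCH2: amide, 1 C=O (running total 7).
CH(CONH2): amide, 1 C=O (running total 8).
CH(CHO): aldehyde, 1 C=O (running total 9).
CONH2: amide, 1 C=O (running total 10).

10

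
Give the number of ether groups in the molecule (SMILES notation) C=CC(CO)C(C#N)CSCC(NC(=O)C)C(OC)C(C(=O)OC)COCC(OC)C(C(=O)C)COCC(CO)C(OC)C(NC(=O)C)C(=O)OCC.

5

C=C double bond → alkene.
pendant –CH2OH on an sp³ backbone C → alcohol.
pendant –C≡N: nitrile.
C–S–C linkage → sulfide (thioether).
pendant –NHC(=O)CH3: N bonded to a carbonyl → amide (not amine).
pendant –OCH3: C–O–C with sp³ C, no adjacent C=O → ether.
pendant –COOCH3: carbonyl C bonded to C and –OCH3 → ester.
C–O–C with sp³ carbons on both sides and no adjacent C=O → ether.
pendant –OCH3: C–O–C with sp³ C, no adjacent C=O → ether.
pendant –COCH3: carbonyl C bonded to two carbons → ketone.
C–O–C with sp³ carbons on both sides and no adjacent C=O → ether.
pendant –CH2OH on an sp³ backbone C → alcohol.
pendant –OCH3: C–O–C with sp³ C, no adjacent C=O → ether.
pendant –NHC(=O)CH3: N bonded to a carbonyl → amide (not amine).
–C(=O)OCH2CH3: carbonyl C bonded to C and to –OEt → ester.
Ether appears at: CH(OCH3), CH2OCH2, CH(OCH3), CH2OCH2, CH(OCH3) → 5.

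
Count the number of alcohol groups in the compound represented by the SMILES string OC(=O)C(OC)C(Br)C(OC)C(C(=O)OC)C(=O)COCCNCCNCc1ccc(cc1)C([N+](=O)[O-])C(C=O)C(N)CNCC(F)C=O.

0

–COOH: carbonyl C bonded to –OH and C → carboxylic acid (the –OH is not a separate alcohol).
pendant –OCH3: C–O–C with sp³ C, no adjacent C=O → ether.
halogen on an sp³ carbon → alkyl halide.
pendant –OCH3: C–O–C with sp³ C, no adjacent C=O → ether.
pendant –COOCH3: carbonyl C bonded to C and –OCH3 → ester.
–C(=O)– with carbon on both sides → ketone.
C–O–C with sp³ carbons on both sides and no adjacent C=O → ether.
C–N–C with sp³ carbons and no adjacent C=O → amine (secondary).
C–N–C with sp³ carbons and no adjacent C=O → amine (secondary).
para-disubstituted benzene ring → arene.
–NO2 on an sp³ carbon → nitro (the N=O is not a carbonyl).
pendant –CHO: carbonyl C bonded to C and H → aldehyde.
–NH2 on an sp³ carbon with no adjacent C=O → amine.
C–N–C with sp³ carbons and no adjacent C=O → amine (secondary).
halogen on an sp³ carbon → alkyl halide.
terminal –CHO: carbonyl C bonded to H and C → aldehyde.
No segment is a alcohol: HOOC is carboxylic acid, not alcohol; CH(OCH3) is ether, not alcohol; CH(OCH3) is ether, not alcohol. → 0.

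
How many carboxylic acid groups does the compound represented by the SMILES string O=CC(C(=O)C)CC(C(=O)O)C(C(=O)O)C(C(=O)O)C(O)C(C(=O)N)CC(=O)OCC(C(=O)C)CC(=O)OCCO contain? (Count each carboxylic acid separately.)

Taking each segment in turn:
  OHC: terminal –CHO: carbonyl C bonded to H and C → aldehyde.
  CH(COCH3): pendant –COCH3: carbonyl C bonded to two carbons → ketone.
  CH(COOH): pendant –COOH: carbonyl C bonded to C and –OH → carboxylic acid.
  CH(COOH): pendant –COOH: carbonyl C bonded to C and –OH → carboxylic acid.
  CH(COOH): pendant –COOH: carbonyl C bonded to C and –OH → carboxylic acid.
  CH(OH): –OH on an sp³ carbon → alcohol (secondary).
  CH(CONH2): pendant –CONH2: carbonyl C bonded to C and N → amide.
  CH2COOCH2: –C(=O)–O–C with C on the carbonyl side → ester.
  CH(COCH3): pendant –COCH3: carbonyl C bonded to two carbons → ketone.
  CH2COOCH2: –C(=O)–O–C with C on the carbonyl side → ester.
  CH2OH: –OH on an sp³ carbon → alcohol.
Carboxylic acid appears at: CH(COOH), CH(COOH), CH(COOH) → 3.

3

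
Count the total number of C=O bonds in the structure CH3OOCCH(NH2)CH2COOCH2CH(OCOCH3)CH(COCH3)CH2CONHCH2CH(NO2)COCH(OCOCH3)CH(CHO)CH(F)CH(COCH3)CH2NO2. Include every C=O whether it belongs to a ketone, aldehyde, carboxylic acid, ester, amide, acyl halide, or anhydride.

9

CH3OOC: ester, 1 C=O (running total 1).
CH2COOCH2: ester, 1 C=O (running total 2).
CH(OCOCH3): ester, 1 C=O (running total 3).
CH(COCH3): ketone, 1 C=O (running total 4).
CH2CONHCH2: amide, 1 C=O (running total 5).
CO: ketone, 1 C=O (running total 6).
CH(OCOCH3): ester, 1 C=O (running total 7).
CH(CHO): aldehyde, 1 C=O (running total 8).
CH(COCH3): ketone, 1 C=O (running total 9).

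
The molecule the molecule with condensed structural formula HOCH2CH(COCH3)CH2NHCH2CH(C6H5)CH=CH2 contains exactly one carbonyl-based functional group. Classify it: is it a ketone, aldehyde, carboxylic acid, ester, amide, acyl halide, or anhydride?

ketone

The carbonyl is in the CH(COCH3) segment: pendant –COCH3: carbonyl C bonded to two carbons → ketone.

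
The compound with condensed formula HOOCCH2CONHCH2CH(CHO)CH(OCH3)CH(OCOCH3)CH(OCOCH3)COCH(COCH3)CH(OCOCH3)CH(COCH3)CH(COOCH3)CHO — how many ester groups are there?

Reading the structure from left to right:
  HOOC: –COOH: carbonyl C bonded to –OH and C → carboxylic acid (the –OH is not a separate alcohol).
  CH2CONHCH2: –C(=O)–N– linkage → amide (the N is not an amine).
  CH(CHO): pendant –CHO: carbonyl C bonded to C and H → aldehyde.
  CH(OCH3): pendant –OCH3: C–O–C with sp³ C, no adjacent C=O → ether.
  CH(OCOCH3): pendant –OC(=O)CH3: an acyloxy group → ester.
  CH(OCOCH3): pendant –OC(=O)CH3: an acyloxy group → ester.
  CO: –C(=O)– with carbon on both sides → ketone.
  CH(COCH3): pendant –COCH3: carbonyl C bonded to two carbons → ketone.
  CH(OCOCH3): pendant –OC(=O)CH3: an acyloxy group → ester.
  CH(COCH3): pendant –COCH3: carbonyl C bonded to two carbons → ketone.
  CH(COOCH3): pendant –COOCH3: carbonyl C bonded to C and –OCH3 → ester.
  CHO: terminal –CHO: carbonyl C bonded to H and C → aldehyde.
Ester appears at: CH(OCOCH3), CH(OCOCH3), CH(OCOCH3), CH(COOCH3) → 4.

4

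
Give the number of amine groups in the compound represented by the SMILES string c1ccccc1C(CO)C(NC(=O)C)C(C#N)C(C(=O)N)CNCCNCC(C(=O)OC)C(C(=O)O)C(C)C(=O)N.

2

Reading the structure from left to right:
  C6H5: C6H5– phenyl ring → arene.
  CH(CH2OH): pendant –CH2OH on an sp³ backbone C → alcohol.
  CH(NHCOCH3): pendant –NHC(=O)CH3: N bonded to a carbonyl → amide (not amine).
  CH(CN): pendant –C≡N: nitrile.
  CH(CONH2): pendant –CONH2: carbonyl C bonded to C and N → amide.
  CH2NHCH2: C–N–C with sp³ carbons and no adjacent C=O → amine (secondary).
  CH2NHCH2: C–N–C with sp³ carbons and no adjacent C=O → amine (secondary).
  CH(COOCH3): pendant –COOCH3: carbonyl C bonded to C and –OCH3 → ester.
  CH(COOH): pendant –COOH: carbonyl C bonded to C and –OH → carboxylic acid.
  CONH2: –C(=O)NH2: carbonyl C bonded to C and to N → amide (the N is not a separate amine).
Amine appears at: CH2NHCH2, CH2NHCH2 → 2.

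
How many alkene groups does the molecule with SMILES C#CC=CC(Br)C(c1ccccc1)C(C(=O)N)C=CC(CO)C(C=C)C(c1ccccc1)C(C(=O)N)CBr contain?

3

C≡C triple bond → alkyne.
C=C double bond → alkene.
halogen on an sp³ carbon → alkyl halide.
pendant –C6H5: benzene ring → arene.
pendant –CONH2: carbonyl C bonded to C and N → amide.
C=C double bond → alkene.
pendant –CH2OH on an sp³ backbone C → alcohol.
pendant –CH=CH2: C=C double bond → alkene.
pendant –C6H5: benzene ring → arene.
pendant –CONH2: carbonyl C bonded to C and N → amide.
halogen on an sp³ carbon → alkyl halide.
Alkene appears at: CH=CH, CH=CH, CH(CH=CH2) → 3.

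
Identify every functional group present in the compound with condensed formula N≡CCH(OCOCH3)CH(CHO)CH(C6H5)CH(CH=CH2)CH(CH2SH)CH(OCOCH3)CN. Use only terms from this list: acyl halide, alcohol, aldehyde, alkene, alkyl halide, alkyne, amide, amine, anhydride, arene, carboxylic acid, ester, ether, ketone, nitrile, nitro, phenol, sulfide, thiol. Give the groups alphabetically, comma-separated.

Taking each segment in turn:
  N≡C: N≡C–: carbon triple-bonded to nitrogen → nitrile.
  CH(OCOCH3): pendant –OC(=O)CH3: an acyloxy group → ester.
  CH(CHO): pendant –CHO: carbonyl C bonded to C and H → aldehyde.
  CH(C6H5): pendant –C6H5: benzene ring → arene.
  CH(CH=CH2): pendant –CH=CH2: C=C double bond → alkene.
  CH(CH2SH): pendant –CH2SH → thiol.
  CH(OCOCH3): pendant –OC(=O)CH3: an acyloxy group → ester.
  CN: –C≡N: carbon triple-bonded to nitrogen → nitrile.

aldehyde, alkene, arene, ester, nitrile, thiol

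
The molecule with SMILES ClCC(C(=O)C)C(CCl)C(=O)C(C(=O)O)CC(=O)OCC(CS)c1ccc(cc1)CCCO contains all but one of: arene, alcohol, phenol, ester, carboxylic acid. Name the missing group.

ester: present (CH2COOCH2 — –C(=O)–O–C with C on the carbonyl side → ester).
alcohol: present (CH2OH — –OH on an sp³ carbon → alcohol).
arene: present (C6H4 — para-disubstituted benzene ring → arene).
carboxylic acid: present (CH(COOH) — pendant –COOH: carbonyl C bonded to C and –OH → carboxylic acid).
phenol: absent. In CH2OH, the –OH is on an sp³ carbon, not on an aromatic ring, so it is an alcohol.

phenol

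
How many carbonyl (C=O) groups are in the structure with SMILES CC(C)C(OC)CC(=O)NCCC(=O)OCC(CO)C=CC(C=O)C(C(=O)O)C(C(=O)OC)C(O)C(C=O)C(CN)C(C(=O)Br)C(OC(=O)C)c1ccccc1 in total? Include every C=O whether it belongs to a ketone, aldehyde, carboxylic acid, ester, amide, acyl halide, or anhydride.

8

CH2CONHCH2: amide, 1 C=O (running total 1).
CH2COOCH2: ester, 1 C=O (running total 2).
CH(CHO): aldehyde, 1 C=O (running total 3).
CH(COOH): carboxylic acid, 1 C=O (running total 4).
CH(COOCH3): ester, 1 C=O (running total 5).
CH(CHO): aldehyde, 1 C=O (running total 6).
CH(COBr): acyl halide, 1 C=O (running total 7).
CH(OCOCH3): ester, 1 C=O (running total 8).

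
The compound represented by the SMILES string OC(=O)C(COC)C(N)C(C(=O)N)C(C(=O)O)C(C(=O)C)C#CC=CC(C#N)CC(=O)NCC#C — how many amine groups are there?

1

Taking each segment in turn:
  HOOC: –COOH: carbonyl C bonded to –OH and C → carboxylic acid (the –OH is not a separate alcohol).
  CH(CH2OCH3): pendant –CH2OCH3: C–O–C linkage → ether.
  CH(NH2): –NH2 on an sp³ carbon with no adjacent C=O → amine.
  CH(CONH2): pendant –CONH2: carbonyl C bonded to C and N → amide.
  CH(COOH): pendant –COOH: carbonyl C bonded to C and –OH → carboxylic acid.
  CH(COCH3): pendant –COCH3: carbonyl C bonded to two carbons → ketone.
  C≡C: C≡C triple bond → alkyne.
  CH=CH: C=C double bond → alkene.
  CH(CN): pendant –C≡N: nitrile.
  CH2CONHCH2: –C(=O)–N– linkage → amide (the N is not an amine).
  C≡CH: C≡C triple bond → alkyne.
Amine appears at: CH(NH2) → 1.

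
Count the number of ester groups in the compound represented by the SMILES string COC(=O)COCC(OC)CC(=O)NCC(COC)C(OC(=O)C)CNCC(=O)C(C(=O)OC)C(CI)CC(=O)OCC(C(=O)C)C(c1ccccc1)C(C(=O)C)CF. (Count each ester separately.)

Reading the structure from left to right:
  CH3OOC: CH3O–C(=O)–: carbonyl C bonded to C and to –OCH3 → ester (not ketone + ether).
  CH2OCH2: C–O–C with sp³ carbons on both sides and no adjacent C=O → ether.
  CH(OCH3): pendant –OCH3: C–O–C with sp³ C, no adjacent C=O → ether.
  CH2CONHCH2: –C(=O)–N– linkage → amide (the N is not an amine).
  CH(CH2OCH3): pendant –CH2OCH3: C–O–C linkage → ether.
  CH(OCOCH3): pendant –OC(=O)CH3: an acyloxy group → ester.
  CH2NHCH2: C–N–C with sp³ carbons and no adjacent C=O → amine (secondary).
  CO: –C(=O)– with carbon on both sides → ketone.
  CH(COOCH3): pendant –COOCH3: carbonyl C bonded to C and –OCH3 → ester.
  CH(CH2I): pendant –CH2X: halogen on sp³ carbon → alkyl halide.
  CH2COOCH2: –C(=O)–O–C with C on the carbonyl side → ester.
  CH(COCH3): pendant –COCH3: carbonyl C bonded to two carbons → ketone.
  CH(C6H5): pendant –C6H5: benzene ring → arene.
  CH(COCH3): pendant –COCH3: carbonyl C bonded to two carbons → ketone.
  CH2F: halogen on an sp³ carbon → alkyl halide.
Ester appears at: CH3OOC, CH(OCOCH3), CH(COOCH3), CH2COOCH2 → 4.

4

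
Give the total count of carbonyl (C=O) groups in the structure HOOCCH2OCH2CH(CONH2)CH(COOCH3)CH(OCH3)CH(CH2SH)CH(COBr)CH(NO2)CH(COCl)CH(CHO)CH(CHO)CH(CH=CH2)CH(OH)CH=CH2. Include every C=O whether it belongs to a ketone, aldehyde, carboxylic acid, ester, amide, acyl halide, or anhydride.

HOOC: carboxylic acid, 1 C=O (running total 1).
CH(CONH2): amide, 1 C=O (running total 2).
CH(COOCH3): ester, 1 C=O (running total 3).
CH(COBr): acyl halide, 1 C=O (running total 4).
CH(COCl): acyl halide, 1 C=O (running total 5).
CH(CHO): aldehyde, 1 C=O (running total 6).
CH(CHO): aldehyde, 1 C=O (running total 7).

7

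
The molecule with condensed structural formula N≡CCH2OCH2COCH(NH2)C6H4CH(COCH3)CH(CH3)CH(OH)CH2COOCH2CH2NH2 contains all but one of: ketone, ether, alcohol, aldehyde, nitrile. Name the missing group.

aldehyde

alcohol: present (CH(OH) — –OH on an sp³ carbon → alcohol (secondary)).
nitrile: present (N≡C — N≡C–: carbon triple-bonded to nitrogen → nitrile).
ketone: present (CO — –C(=O)– with carbon on both sides → ketone).
ether: present (CH2OCH2 — C–O–C with sp³ carbons on both sides and no adjacent C=O → ether).
aldehyde: absent. In each of CO and CH(COCH3), the carbonyl carbon is bonded to two carbons, so it is a ketone, not an aldehyde.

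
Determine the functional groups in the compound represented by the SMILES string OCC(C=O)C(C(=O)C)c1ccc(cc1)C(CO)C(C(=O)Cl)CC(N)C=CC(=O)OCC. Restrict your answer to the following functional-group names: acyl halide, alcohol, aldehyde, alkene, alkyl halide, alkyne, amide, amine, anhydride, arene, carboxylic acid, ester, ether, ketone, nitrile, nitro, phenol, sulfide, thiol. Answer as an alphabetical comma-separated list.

acyl halide, alcohol, aldehyde, alkene, amine, arene, ester, ketone

Working along the chain:
  HOCH2: HO– on an sp³ carbon → alcohol.
  CH(CHO): pendant –CHO: carbonyl C bonded to C and H → aldehyde.
  CH(COCH3): pendant –COCH3: carbonyl C bonded to two carbons → ketone.
  C6H4: para-disubstituted benzene ring → arene.
  CH(CH2OH): pendant –CH2OH on an sp³ backbone C → alcohol.
  CH(COCl): pendant –C(=O)X: carbonyl C bonded to C and halogen → acyl halide.
  CH(NH2): –NH2 on an sp³ carbon with no adjacent C=O → amine.
  CH=CH: C=C double bond → alkene.
  COOCH2CH3: –C(=O)OCH2CH3: carbonyl C bonded to C and to –OEt → ester.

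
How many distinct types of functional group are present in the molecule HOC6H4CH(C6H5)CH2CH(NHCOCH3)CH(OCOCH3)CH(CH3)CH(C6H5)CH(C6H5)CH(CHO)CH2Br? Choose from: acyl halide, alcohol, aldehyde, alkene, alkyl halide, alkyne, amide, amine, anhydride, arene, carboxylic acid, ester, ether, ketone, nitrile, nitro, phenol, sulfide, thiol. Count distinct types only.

–OH attached directly to an aromatic ring → phenol (not alcohol); the ring itself is an arene.
pendant –C6H5: benzene ring → arene.
pendant –NHC(=O)CH3: N bonded to a carbonyl → amide (not amine).
pendant –OC(=O)CH3: an acyloxy group → ester.
pendant –C6H5: benzene ring → arene.
pendant –C6H5: benzene ring → arene.
pendant –CHO: carbonyl C bonded to C and H → aldehyde.
halogen on an sp³ carbon → alkyl halide.
Distinct types present: aldehyde, alkyl halide, amide, arene, ester, phenol.

6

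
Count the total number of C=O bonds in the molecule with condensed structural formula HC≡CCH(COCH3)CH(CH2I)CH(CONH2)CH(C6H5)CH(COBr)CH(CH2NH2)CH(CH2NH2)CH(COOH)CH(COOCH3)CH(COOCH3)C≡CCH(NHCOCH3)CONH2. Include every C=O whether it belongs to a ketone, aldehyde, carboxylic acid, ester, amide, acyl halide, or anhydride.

CH(COCH3): ketone, 1 C=O (running total 1).
CH(CONH2): amide, 1 C=O (running total 2).
CH(COBr): acyl halide, 1 C=O (running total 3).
CH(COOH): carboxylic acid, 1 C=O (running total 4).
CH(COOCH3): ester, 1 C=O (running total 5).
CH(COOCH3): ester, 1 C=O (running total 6).
CH(NHCOCH3): amide, 1 C=O (running total 7).
CONH2: amide, 1 C=O (running total 8).

8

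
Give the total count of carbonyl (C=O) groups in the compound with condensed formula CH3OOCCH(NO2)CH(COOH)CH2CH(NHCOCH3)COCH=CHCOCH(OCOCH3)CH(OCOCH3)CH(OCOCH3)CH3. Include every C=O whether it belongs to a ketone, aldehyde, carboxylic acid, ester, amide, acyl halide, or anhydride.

CH3OOC: ester, 1 C=O (running total 1).
CH(COOH): carboxylic acid, 1 C=O (running total 2).
CH(NHCOCH3): amide, 1 C=O (running total 3).
CO: ketone, 1 C=O (running total 4).
CO: ketone, 1 C=O (running total 5).
CH(OCOCH3): ester, 1 C=O (running total 6).
CH(OCOCH3): ester, 1 C=O (running total 7).
CH(OCOCH3): ester, 1 C=O (running total 8).

8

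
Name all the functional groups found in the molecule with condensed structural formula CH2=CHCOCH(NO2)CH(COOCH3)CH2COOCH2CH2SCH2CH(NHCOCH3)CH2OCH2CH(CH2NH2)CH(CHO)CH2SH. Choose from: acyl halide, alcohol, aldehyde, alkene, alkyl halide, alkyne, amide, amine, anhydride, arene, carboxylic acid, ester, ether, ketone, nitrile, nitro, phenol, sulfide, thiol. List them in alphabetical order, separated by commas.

Working along the chain:
  CH2=CH: C=C double bond → alkene.
  CO: –C(=O)– with carbon on both sides → ketone.
  CH(NO2): –NO2 on an sp³ carbon → nitro (the N=O is not a carbonyl).
  CH(COOCH3): pendant –COOCH3: carbonyl C bonded to C and –OCH3 → ester.
  CH2COOCH2: –C(=O)–O–C with C on the carbonyl side → ester.
  CH2SCH2: C–S–C linkage → sulfide (thioether).
  CH(NHCOCH3): pendant –NHC(=O)CH3: N bonded to a carbonyl → amide (not amine).
  CH2OCH2: C–O–C with sp³ carbons on both sides and no adjacent C=O → ether.
  CH(CH2NH2): pendant –CH2NH2: N on sp³ C, no adjacent C=O → amine.
  CH(CHO): pendant –CHO: carbonyl C bonded to C and H → aldehyde.
  CH2SH: –SH on an sp³ carbon → thiol.

aldehyde, alkene, amide, amine, ester, ether, ketone, nitro, sulfide, thiol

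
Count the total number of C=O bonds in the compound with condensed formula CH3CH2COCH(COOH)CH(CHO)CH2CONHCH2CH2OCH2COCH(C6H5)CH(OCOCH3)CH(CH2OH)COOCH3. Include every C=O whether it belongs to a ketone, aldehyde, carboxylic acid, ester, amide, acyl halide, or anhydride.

CO: ketone, 1 C=O (running total 1).
CH(COOH): carboxylic acid, 1 C=O (running total 2).
CH(CHO): aldehyde, 1 C=O (running total 3).
CH2CONHCH2: amide, 1 C=O (running total 4).
CO: ketone, 1 C=O (running total 5).
CH(OCOCH3): ester, 1 C=O (running total 6).
COOCH3: ester, 1 C=O (running total 7).

7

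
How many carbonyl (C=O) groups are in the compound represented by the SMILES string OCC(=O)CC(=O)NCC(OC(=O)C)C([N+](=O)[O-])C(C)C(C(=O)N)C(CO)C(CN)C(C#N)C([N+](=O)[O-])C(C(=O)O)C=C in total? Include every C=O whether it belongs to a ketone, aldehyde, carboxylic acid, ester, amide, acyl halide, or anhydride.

CO: ketone, 1 C=O (running total 1).
CH2CONHCH2: amide, 1 C=O (running total 2).
CH(OCOCH3): ester, 1 C=O (running total 3).
CH(CONH2): amide, 1 C=O (running total 4).
CH(COOH): carboxylic acid, 1 C=O (running total 5).

5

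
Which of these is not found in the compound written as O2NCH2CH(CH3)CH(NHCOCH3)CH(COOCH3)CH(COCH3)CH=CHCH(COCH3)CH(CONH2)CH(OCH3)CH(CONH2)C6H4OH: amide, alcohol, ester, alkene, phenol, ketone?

ester: present (CH(COOCH3) — pendant –COOCH3: carbonyl C bonded to C and –OCH3 → ester).
amide: present (CH(NHCOCH3) — pendant –NHC(=O)CH3: N bonded to a carbonyl → amide (not amine)).
ketone: present (CH(COCH3) — pendant –COCH3: carbonyl C bonded to two carbons → ketone).
alkene: present (CH=CH — C=C double bond → alkene).
phenol: present (C6H4OH — –OH attached directly to an aromatic ring → phenol (not alcohol); the ring itself is an arene).
alcohol: absent. In C6H4OH, the –OH is on an aromatic ring carbon; that is a phenol, not an alcohol.

alcohol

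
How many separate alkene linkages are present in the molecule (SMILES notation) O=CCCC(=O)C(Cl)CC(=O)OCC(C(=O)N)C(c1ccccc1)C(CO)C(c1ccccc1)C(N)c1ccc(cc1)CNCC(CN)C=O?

0

Working along the chain:
  OHC: terminal –CHO: carbonyl C bonded to H and C → aldehyde.
  CO: –C(=O)– with carbon on both sides → ketone.
  CH(Cl): halogen on an sp³ carbon → alkyl halide.
  CH2COOCH2: –C(=O)–O–C with C on the carbonyl side → ester.
  CH(CONH2): pendant –CONH2: carbonyl C bonded to C and N → amide.
  CH(C6H5): pendant –C6H5: benzene ring → arene.
  CH(CH2OH): pendant –CH2OH on an sp³ backbone C → alcohol.
  CH(C6H5): pendant –C6H5: benzene ring → arene.
  CH(NH2): –NH2 on an sp³ carbon with no adjacent C=O → amine.
  C6H4: para-disubstituted benzene ring → arene.
  CH2NHCH2: C–N–C with sp³ carbons and no adjacent C=O → amine (secondary).
  CH(CH2NH2): pendant –CH2NH2: N on sp³ C, no adjacent C=O → amine.
  CHO: terminal –CHO: carbonyl C bonded to H and C → aldehyde.
No segment is a alkene: CH(C6H5) is arene, not alkene; CH(C6H5) is arene, not alkene; C6H4 is arene, not alkene. → 0.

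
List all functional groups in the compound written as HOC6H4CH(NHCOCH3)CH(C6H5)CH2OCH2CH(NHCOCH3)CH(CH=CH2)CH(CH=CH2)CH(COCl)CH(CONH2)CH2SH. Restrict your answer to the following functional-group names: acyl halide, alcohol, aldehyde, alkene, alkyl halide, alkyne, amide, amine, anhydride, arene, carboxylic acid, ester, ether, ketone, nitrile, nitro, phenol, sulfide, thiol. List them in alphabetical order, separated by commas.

acyl halide, alkene, amide, arene, ether, phenol, thiol

–OH attached directly to an aromatic ring → phenol (not alcohol); the ring itself is an arene.
pendant –NHC(=O)CH3: N bonded to a carbonyl → amide (not amine).
pendant –C6H5: benzene ring → arene.
C–O–C with sp³ carbons on both sides and no adjacent C=O → ether.
pendant –NHC(=O)CH3: N bonded to a carbonyl → amide (not amine).
pendant –CH=CH2: C=C double bond → alkene.
pendant –CH=CH2: C=C double bond → alkene.
pendant –C(=O)X: carbonyl C bonded to C and halogen → acyl halide.
pendant –CONH2: carbonyl C bonded to C and N → amide.
–SH on an sp³ carbon → thiol.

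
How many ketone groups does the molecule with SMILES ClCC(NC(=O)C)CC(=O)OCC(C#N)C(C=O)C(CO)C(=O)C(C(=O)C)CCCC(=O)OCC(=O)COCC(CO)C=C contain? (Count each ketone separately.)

Reading the structure from left to right:
  ClCH2: halogen on an sp³ carbon → alkyl halide.
  CH(NHCOCH3): pendant –NHC(=O)CH3: N bonded to a carbonyl → amide (not amine).
  CH2COOCH2: –C(=O)–O–C with C on the carbonyl side → ester.
  CH(CN): pendant –C≡N: nitrile.
  CH(CHO): pendant –CHO: carbonyl C bonded to C and H → aldehyde.
  CH(CH2OH): pendant –CH2OH on an sp³ backbone C → alcohol.
  CO: –C(=O)– with carbon on both sides → ketone.
  CH(COCH3): pendant –COCH3: carbonyl C bonded to two carbons → ketone.
  CH2COOCH2: –C(=O)–O–C with C on the carbonyl side → ester.
  CO: –C(=O)– with carbon on both sides → ketone.
  CH2OCH2: C–O–C with sp³ carbons on both sides and no adjacent C=O → ether.
  CH(CH2OH): pendant –CH2OH on an sp³ backbone C → alcohol.
  CH=CH2: C=C double bond → alkene.
Ketone appears at: CO, CH(COCH3), CO → 3.

3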